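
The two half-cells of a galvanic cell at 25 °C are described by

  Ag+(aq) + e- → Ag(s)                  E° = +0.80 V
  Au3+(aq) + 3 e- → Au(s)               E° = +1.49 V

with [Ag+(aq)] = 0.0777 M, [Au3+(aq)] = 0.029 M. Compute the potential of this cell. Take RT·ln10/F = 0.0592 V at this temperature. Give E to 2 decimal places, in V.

+0.73 V

Au³⁺/Au is reduced (cathode, E° = +1.49 V) and Ag⁺/Ag is oxidized (anode).
E°cell = E°cat − E°an = +1.49 − (+0.80) = +0.69 V; n = 3.
For the overall reaction Au3+(aq) + 3 Ag(s) → Au(s) + 3 Ag+(aq), Q = [Ag+(aq)]^3 / [Au3+(aq)] = 0.0162, giving log Q = −1.791.
E = E° − (0.0592/n)·log Q = +0.69 − (0.0592/3)(−1.791) = +0.73 V.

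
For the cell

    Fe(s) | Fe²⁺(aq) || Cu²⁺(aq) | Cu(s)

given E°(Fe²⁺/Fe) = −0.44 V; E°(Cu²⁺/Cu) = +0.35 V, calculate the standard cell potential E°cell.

+0.79 V

By convention the left-hand electrode in cell notation is the anode (oxidation) and the right-hand electrode is the cathode (reduction).
E°cell = E°(right) − E°(left) = +0.35 − (−0.44) = +0.79 V.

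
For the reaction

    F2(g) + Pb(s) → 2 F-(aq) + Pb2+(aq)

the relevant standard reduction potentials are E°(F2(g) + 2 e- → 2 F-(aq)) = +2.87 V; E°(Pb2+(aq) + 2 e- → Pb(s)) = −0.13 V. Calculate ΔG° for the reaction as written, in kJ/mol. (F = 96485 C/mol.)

In the reaction as written F2(g) is reduced, so the F₂/F⁻ couple is the cathode and Pb²⁺/Pb is the anode.
E°cell = +2.87 − (−0.13) = +3.00 V; balancing electrons gives n = 2.
ΔG° = −nFE°cell = −(2)(96485)(+3.00) J/mol = −579 kJ/mol.

−579 kJ/mol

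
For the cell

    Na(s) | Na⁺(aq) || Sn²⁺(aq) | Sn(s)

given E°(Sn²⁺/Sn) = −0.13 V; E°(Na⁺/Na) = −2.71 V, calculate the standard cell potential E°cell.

+2.58 V

By convention the left-hand electrode in cell notation is the anode (oxidation) and the right-hand electrode is the cathode (reduction).
E°cell = E°(right) − E°(left) = −0.13 − (−2.71) = +2.58 V.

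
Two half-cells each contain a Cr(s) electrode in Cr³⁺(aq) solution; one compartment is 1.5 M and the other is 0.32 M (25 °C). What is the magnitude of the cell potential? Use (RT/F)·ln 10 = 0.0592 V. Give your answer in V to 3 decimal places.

For a concentration cell E°cell = 0, since both electrodes use the same couple.
The compartment with the higher Cr³⁺(aq) concentration (1.5 M) acts as the cathode; ions are reduced there and produced at the dilute (0.32 M) anode.
With n = 3, Ecell = −(0.0592/3)·log([dilute]/[conc]) = −(0.0592/3)·log(0.32/1.5) = +0.013 V.

0.013 V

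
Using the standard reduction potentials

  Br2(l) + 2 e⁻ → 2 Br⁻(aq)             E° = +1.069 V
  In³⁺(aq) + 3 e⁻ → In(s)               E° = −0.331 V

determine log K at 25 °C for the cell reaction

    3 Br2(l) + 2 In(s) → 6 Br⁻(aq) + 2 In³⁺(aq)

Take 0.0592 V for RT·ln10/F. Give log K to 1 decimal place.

The Br₂/Br⁻ couple is reduced (cathode); E°cell = +1.069 − (−0.331) = +1.400 V with n = 6.
At equilibrium E = 0, so log K = nE°cell / 0.0592 = (6)(+1.400) / 0.0592 = 141.9.

log K = 141.9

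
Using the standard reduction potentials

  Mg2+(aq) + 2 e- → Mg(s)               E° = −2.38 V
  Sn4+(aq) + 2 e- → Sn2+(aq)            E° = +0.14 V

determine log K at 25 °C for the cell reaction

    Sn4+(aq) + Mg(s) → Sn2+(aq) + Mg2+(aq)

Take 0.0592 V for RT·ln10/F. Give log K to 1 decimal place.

log K = 85.1

The Sn⁴⁺/Sn²⁺ couple is reduced (cathode); E°cell = +0.14 − (−2.38) = +2.52 V with n = 2.
At equilibrium E = 0, so log K = nE°cell / 0.0592 = (2)(+2.52) / 0.0592 = 85.1.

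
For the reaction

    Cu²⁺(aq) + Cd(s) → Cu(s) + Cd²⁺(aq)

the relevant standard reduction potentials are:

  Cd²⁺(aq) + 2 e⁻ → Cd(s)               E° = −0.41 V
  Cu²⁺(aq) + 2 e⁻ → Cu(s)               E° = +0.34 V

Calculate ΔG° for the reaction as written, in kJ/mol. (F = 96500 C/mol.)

In the reaction as written Cu²⁺(aq) is reduced, so the Cu²⁺/Cu couple is the cathode and Cd²⁺/Cd is the anode.
E°cell = +0.34 − (−0.41) = +0.75 V; balancing electrons gives n = 2.
ΔG° = −nFE°cell = −(2)(96500)(+0.75) J/mol = −145 kJ/mol.

−145 kJ/mol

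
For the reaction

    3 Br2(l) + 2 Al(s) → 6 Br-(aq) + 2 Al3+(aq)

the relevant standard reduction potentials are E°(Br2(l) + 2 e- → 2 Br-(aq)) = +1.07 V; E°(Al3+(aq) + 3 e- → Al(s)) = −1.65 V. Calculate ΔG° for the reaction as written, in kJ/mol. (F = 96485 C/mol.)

−1575 kJ/mol

In the reaction as written Br2(l) is reduced, so the Br₂/Br⁻ couple is the cathode and Al³⁺/Al is the anode.
E°cell = +1.07 − (−1.65) = +2.72 V; balancing electrons gives n = 6.
ΔG° = −nFE°cell = −(6)(96485)(+2.72) J/mol = −1575 kJ/mol.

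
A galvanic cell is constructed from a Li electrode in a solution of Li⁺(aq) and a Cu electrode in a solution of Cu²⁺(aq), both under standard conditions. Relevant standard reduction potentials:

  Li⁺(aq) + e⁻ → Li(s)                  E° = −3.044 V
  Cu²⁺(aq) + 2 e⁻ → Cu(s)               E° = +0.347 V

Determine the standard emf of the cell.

+3.391 V

Of the two couples in this cell, the one with the more positive reduction potential is reduced at the cathode: here that is Cu²⁺/Cu (+0.347 V); Li⁺/Li (−3.044 V) is the anode.
E°cell = E°(cathode) − E°(anode) = +0.347 − (−3.044) = +3.391 V.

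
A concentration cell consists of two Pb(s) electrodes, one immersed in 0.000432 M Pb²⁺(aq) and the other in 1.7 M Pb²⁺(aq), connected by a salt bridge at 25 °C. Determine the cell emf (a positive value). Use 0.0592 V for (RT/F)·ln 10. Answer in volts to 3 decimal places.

For a concentration cell E°cell = 0, since both electrodes use the same couple.
The compartment with the higher Pb²⁺(aq) concentration (1.7 M) acts as the cathode; ions are reduced there and produced at the dilute (0.000432 M) anode.
With n = 2, Ecell = −(0.0592/2)·log([dilute]/[conc]) = −(0.0592/2)·log(0.000432/1.7) = +0.106 V.

0.106 V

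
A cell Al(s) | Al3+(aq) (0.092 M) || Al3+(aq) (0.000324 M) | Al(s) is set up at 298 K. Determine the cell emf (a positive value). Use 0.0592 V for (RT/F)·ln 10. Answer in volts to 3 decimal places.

0.048 V

For a concentration cell E°cell = 0, since both electrodes use the same couple.
The compartment with the higher Al3+(aq) concentration (0.092 M) acts as the cathode; ions are reduced there and produced at the dilute (0.000324 M) anode.
With n = 3, Ecell = −(0.0592/3)·log([dilute]/[conc]) = −(0.0592/3)·log(0.000324/0.092) = +0.048 V.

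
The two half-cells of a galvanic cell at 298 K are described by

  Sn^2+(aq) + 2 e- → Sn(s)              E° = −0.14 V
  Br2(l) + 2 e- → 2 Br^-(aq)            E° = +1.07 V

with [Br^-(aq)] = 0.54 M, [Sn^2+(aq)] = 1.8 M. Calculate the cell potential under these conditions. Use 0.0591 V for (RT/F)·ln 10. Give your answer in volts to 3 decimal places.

+1.218 V

The Br₂/Br⁻ couple has the more positive E°, so it is the cathode; Sn²⁺/Sn is the anode.
E°cell = +1.07 − (−0.14) = +1.21 V, with n = 2 electrons transferred.
For the overall reaction Br2(l) + Sn(s) → 2 Br^-(aq) + Sn^2+(aq), Q = [Br^-(aq)]^2·[Sn^2+(aq)] = 0.525, giving log Q = −0.280.
E = E° − (0.0591/n)·log Q = +1.21 − (0.0591/2)(−0.280) = +1.218 V.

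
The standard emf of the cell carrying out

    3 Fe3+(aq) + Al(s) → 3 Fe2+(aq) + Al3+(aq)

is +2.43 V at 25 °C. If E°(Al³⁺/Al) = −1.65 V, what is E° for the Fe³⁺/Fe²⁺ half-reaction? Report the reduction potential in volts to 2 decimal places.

In the reaction as written the Fe³⁺/Fe²⁺ couple is reduced (cathode) and Al³⁺/Al is oxidized (anode), so E°cell = E°(Fe³⁺/Fe²⁺) − E°(Al³⁺/Al).
E°(Fe³⁺/Fe²⁺) = E°cell + E°(anode) = +2.43 + (−1.65) = +0.78 V.

+0.78 V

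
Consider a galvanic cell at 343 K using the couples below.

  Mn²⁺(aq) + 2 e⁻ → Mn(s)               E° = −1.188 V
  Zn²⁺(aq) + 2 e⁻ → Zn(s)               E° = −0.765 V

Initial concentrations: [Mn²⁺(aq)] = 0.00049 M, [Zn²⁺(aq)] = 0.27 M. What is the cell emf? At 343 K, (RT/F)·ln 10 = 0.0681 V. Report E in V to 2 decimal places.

+0.52 V

The Zn²⁺/Zn couple has the more positive E°, so it is the cathode; Mn²⁺/Mn is the anode.
The standard potential is −0.765 − (−1.188) = +0.423 V and the balanced reaction transfers n = 2 electrons.
For the overall reaction Zn²⁺(aq) + Mn(s) → Zn(s) + Mn²⁺(aq), Q = [Mn²⁺(aq)] / [Zn²⁺(aq)] = 0.00181, giving log Q = −2.741.
E = E° − (0.0681/n)·log Q = +0.423 − (0.0681/2)(−2.741) = +0.52 V.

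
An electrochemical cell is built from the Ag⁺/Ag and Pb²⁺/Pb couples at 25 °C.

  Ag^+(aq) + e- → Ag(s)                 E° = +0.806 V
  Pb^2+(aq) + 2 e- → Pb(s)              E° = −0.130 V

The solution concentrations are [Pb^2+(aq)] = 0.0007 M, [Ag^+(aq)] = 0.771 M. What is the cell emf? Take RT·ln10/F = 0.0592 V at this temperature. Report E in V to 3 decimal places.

The Ag⁺/Ag couple has the more positive E°, so it is the cathode; Pb²⁺/Pb is the anode.
E°cell = +0.806 − (−0.130) = +0.936 V, with n = 2 electrons transferred.
For the overall reaction 2 Ag^+(aq) + Pb(s) → 2 Ag(s) + Pb^2+(aq), Q = [Pb^2+(aq)] / [Ag^+(aq)]^2 = 0.00118, giving log Q = −2.929.
By the Nernst equation, E = +0.936 − (0.0592/2)·(−2.929) = +1.023 V.

+1.023 V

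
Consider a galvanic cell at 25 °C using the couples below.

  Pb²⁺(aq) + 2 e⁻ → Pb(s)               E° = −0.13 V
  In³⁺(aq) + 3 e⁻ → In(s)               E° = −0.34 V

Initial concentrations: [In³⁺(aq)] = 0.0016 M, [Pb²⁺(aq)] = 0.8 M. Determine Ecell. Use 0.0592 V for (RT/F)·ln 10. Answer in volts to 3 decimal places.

The Pb²⁺/Pb couple has the more positive E°, so it is the cathode; In³⁺/In is the anode.
The standard potential is −0.13 − (−0.34) = +0.21 V and the balanced reaction transfers n = 6 electrons.
The balanced reaction is 3 Pb²⁺(aq) + 2 In(s) → 3 Pb(s) + 2 In³⁺(aq), so Q = [In³⁺(aq)]^2 / [Pb²⁺(aq)]^3 = 5×10^−6 and log Q = −5.301.
Applying E = E° − (RT ln10/nF)·log Q gives +0.21 − (0.0592/6)(−5.301) = +0.262 V.

+0.262 V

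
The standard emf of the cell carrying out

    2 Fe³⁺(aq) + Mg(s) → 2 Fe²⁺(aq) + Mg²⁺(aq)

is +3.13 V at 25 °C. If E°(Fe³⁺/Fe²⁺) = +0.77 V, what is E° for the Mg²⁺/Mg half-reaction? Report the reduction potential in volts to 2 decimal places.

In the reaction as written the Fe³⁺/Fe²⁺ couple is reduced (cathode) and Mg²⁺/Mg is oxidized (anode), so E°cell = E°(Fe³⁺/Fe²⁺) − E°(Mg²⁺/Mg).
E°(Mg²⁺/Mg) = E°(cathode) − E°cell = +0.77 − (+3.13) = −2.36 V.

−2.36 V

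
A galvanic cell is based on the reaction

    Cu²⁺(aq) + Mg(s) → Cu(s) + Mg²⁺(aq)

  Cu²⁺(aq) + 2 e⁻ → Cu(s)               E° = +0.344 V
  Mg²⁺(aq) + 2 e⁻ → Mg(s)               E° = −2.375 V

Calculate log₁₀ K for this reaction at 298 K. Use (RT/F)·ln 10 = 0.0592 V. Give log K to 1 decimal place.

log K = 91.9

The Cu²⁺/Cu couple is reduced (cathode); E°cell = +0.344 − (−2.375) = +2.719 V with n = 2.
At equilibrium E = 0, so log K = nE°cell / 0.0592 = (2)(+2.719) / 0.0592 = 91.9.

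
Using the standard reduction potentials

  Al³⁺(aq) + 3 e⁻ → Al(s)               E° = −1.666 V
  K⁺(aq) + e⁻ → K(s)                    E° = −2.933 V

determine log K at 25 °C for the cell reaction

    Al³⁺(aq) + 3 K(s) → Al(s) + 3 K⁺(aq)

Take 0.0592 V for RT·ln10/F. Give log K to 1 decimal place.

The Al³⁺/Al couple is reduced (cathode); E°cell = −1.666 − (−2.933) = +1.267 V with n = 3.
At equilibrium E = 0, so log K = nE°cell / 0.0592 = (3)(+1.267) / 0.0592 = 64.2.

log K = 64.2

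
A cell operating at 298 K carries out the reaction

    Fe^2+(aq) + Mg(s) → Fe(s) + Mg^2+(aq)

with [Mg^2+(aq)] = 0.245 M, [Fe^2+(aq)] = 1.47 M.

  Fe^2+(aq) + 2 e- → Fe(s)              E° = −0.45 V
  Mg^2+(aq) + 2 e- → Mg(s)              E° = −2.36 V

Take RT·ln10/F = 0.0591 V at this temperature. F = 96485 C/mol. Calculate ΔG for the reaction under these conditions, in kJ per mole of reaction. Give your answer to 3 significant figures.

−373 kJ/mol

The standard cell potential is −0.45 − (−2.36) = +1.91 V, with n = 2 electrons in the balanced equation.
Q = [Mg^2+(aq)] / [Fe^2+(aq)] = 0.167, so log Q = −0.778 and E = +1.91 − (0.0591/2)(−0.778) = +1.9330 V.
Then ΔG = −nFE = −2 × 96485 × +1.9330 J/mol = −373 kJ/mol.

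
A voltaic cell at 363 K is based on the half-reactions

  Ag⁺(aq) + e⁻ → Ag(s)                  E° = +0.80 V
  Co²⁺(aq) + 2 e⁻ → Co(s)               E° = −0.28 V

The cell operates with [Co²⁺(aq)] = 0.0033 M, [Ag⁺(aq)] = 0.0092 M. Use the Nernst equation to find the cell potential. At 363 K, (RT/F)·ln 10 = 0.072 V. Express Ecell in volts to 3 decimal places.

+1.023 V

Since E°(Ag⁺/Ag) > E°(Co²⁺/Co), Ag⁺/Ag serves as the cathode.
The standard potential is +0.80 − (−0.28) = +1.08 V and the balanced reaction transfers n = 2 electrons.
The balanced reaction is 2 Ag⁺(aq) + Co(s) → 2 Ag(s) + Co²⁺(aq), so Q = [Co²⁺(aq)] / [Ag⁺(aq)]^2 = 39 and log Q = 1.591.
By the Nernst equation, E = +1.08 − (0.072/2)·(1.591) = +1.023 V.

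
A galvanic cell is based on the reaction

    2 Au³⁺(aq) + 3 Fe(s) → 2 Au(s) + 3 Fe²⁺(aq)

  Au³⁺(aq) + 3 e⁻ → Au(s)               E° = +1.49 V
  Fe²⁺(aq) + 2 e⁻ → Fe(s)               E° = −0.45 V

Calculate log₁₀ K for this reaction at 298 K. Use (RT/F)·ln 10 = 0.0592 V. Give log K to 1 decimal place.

log K = 196.6

The Au³⁺/Au couple is reduced (cathode); E°cell = +1.49 − (−0.45) = +1.94 V with n = 6.
At equilibrium E = 0, so log K = nE°cell / 0.0592 = (6)(+1.94) / 0.0592 = 196.6.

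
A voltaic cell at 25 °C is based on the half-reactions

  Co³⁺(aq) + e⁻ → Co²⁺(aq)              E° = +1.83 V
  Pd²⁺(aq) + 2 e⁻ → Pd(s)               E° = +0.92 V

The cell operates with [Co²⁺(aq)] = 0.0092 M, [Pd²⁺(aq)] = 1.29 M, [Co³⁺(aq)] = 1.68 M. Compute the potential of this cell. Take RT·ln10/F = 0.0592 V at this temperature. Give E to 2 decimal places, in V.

+1.04 V

The Co³⁺/Co²⁺ couple has the more positive E°, so it is the cathode; Pd²⁺/Pd is the anode.
E°cell = E°cat − E°an = +1.83 − (+0.92) = +0.91 V; n = 2.
Balancing gives 2 Co³⁺(aq) + Pd(s) → 2 Co²⁺(aq) + Pd²⁺(aq); hence Q = ([Co²⁺(aq)]^2·[Pd²⁺(aq)]) / [Co³⁺(aq)]^2 = 3.87×10^−5 (log Q = −4.412).
By the Nernst equation, E = +0.91 − (0.0592/2)·(−4.412) = +1.04 V.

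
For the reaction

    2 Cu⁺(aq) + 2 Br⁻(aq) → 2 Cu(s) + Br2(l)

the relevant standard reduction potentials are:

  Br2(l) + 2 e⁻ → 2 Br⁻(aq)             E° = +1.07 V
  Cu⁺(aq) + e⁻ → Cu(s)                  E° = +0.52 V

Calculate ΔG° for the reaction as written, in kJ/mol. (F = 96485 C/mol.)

+106 kJ/mol

In the reaction as written Cu⁺(aq) is reduced, so the Cu⁺/Cu couple is the cathode and Br₂/Br⁻ is the anode.
E°cell = +0.52 − (+1.07) = −0.55 V; balancing electrons gives n = 2.
ΔG° = −nFE°cell = −(2)(96485)(−0.55) J/mol = +106 kJ/mol.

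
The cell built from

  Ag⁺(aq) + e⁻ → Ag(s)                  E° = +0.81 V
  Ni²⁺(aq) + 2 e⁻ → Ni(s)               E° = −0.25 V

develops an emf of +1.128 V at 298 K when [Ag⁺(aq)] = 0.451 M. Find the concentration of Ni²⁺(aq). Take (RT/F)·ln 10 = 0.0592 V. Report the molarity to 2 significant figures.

The Ag⁺/Ag couple has the larger reduction potential, so it is the cathode: E°cell = +0.81 − (−0.25) = +1.06 V and n = 2.
Since E = E° − (0.0592/n)·log Q, log Q = n(E° − E)/0.0592 = −2.297.
The balanced reaction is 2 Ag⁺(aq) + Ni(s) → 2 Ag(s) + Ni²⁺(aq), so Q = [Ni²⁺(aq)] / [Ag⁺(aq)]^2.
Solving for the unknown gives log [Ni²⁺(aq)] = −2.989, so [Ni²⁺(aq)] ≈ 0.0010 M.

0.0010 M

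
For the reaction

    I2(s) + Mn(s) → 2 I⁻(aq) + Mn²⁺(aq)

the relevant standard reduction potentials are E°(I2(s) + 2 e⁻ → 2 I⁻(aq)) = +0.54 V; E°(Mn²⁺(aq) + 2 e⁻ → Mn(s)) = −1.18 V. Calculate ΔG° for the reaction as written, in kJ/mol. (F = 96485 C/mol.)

−332 kJ/mol

In the reaction as written I2(s) is reduced, so the I₂/I⁻ couple is the cathode and Mn²⁺/Mn is the anode.
E°cell = +0.54 − (−1.18) = +1.72 V; balancing electrons gives n = 2.
ΔG° = −nFE°cell = −(2)(96485)(+1.72) J/mol = −332 kJ/mol.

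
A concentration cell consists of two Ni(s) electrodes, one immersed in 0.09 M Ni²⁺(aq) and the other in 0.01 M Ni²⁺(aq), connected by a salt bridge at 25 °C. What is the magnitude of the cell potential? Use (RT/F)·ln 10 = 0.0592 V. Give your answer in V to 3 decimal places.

0.028 V

For a concentration cell E°cell = 0, since both electrodes use the same couple.
The compartment with the higher Ni²⁺(aq) concentration (0.09 M) acts as the cathode; ions are reduced there and produced at the dilute (0.01 M) anode.
With n = 2, Ecell = −(0.0592/2)·log([dilute]/[conc]) = −(0.0592/2)·log(0.01/0.09) = +0.028 V.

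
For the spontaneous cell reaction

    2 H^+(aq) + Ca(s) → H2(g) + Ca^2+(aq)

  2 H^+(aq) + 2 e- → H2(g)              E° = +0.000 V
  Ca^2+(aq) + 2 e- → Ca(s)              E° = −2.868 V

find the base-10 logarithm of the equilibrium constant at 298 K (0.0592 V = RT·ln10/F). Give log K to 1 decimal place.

log K = 96.9

The 2H⁺/H₂ couple is reduced (cathode); E°cell = +0.000 − (−2.868) = +2.868 V with n = 2.
At equilibrium E = 0, so log K = nE°cell / 0.0592 = (2)(+2.868) / 0.0592 = 96.9.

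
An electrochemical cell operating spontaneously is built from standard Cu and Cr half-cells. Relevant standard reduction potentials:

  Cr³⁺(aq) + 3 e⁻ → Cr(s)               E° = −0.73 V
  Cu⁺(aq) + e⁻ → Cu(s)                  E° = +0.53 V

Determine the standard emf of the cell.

+1.26 V

The Cu⁺/Cu couple has the higher E°, so Cu ion is reduced (cathode) and Cr is oxidized (anode).
E°cell = E°(cathode) − E°(anode) = +0.53 − (−0.73) = +1.26 V.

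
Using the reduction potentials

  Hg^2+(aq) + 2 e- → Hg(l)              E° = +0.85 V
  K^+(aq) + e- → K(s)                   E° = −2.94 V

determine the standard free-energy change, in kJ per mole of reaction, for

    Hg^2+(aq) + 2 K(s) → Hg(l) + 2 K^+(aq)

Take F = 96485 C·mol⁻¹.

−731 kJ/mol

In the reaction as written Hg^2+(aq) is reduced, so the Hg²⁺/Hg couple is the cathode and K⁺/K is the anode.
E°cell = +0.85 − (−2.94) = +3.79 V; balancing electrons gives n = 2.
ΔG° = −nFE°cell = −(2)(96485)(+3.79) J/mol = −731 kJ/mol.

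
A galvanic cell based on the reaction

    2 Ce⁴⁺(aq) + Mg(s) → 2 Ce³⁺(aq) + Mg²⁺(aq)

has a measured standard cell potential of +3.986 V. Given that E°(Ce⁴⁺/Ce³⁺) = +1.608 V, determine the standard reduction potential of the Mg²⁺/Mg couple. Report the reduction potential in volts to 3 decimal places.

−2.378 V

In the reaction as written the Ce⁴⁺/Ce³⁺ couple is reduced (cathode) and Mg²⁺/Mg is oxidized (anode), so E°cell = E°(Ce⁴⁺/Ce³⁺) − E°(Mg²⁺/Mg).
E°(Mg²⁺/Mg) = E°(cathode) − E°cell = +1.608 − (+3.986) = −2.378 V.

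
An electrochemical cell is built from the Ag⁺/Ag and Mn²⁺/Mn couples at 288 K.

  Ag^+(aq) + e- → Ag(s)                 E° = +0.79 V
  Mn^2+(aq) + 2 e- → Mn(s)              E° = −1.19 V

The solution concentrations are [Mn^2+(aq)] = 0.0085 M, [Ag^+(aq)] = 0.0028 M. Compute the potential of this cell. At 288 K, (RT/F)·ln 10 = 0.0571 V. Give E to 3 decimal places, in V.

+1.893 V

Since E°(Ag⁺/Ag) > E°(Mn²⁺/Mn), Ag⁺/Ag serves as the cathode.
E°cell = +0.79 − (−1.19) = +1.98 V, with n = 2 electrons transferred.
For the overall reaction 2 Ag^+(aq) + Mn(s) → 2 Ag(s) + Mn^2+(aq), Q = [Mn^2+(aq)] / [Ag^+(aq)]^2 = 1.08×10^3, giving log Q = 3.035.
E = E° − (0.0571/n)·log Q = +1.98 − (0.0571/2)(3.035) = +1.893 V.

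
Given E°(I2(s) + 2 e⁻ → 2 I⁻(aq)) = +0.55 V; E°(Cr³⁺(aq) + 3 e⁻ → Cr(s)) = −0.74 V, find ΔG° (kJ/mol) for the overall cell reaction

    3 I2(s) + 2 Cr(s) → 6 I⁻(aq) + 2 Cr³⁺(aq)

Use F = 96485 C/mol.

−747 kJ/mol

In the reaction as written I2(s) is reduced, so the I₂/I⁻ couple is the cathode and Cr³⁺/Cr is the anode.
E°cell = +0.55 − (−0.74) = +1.29 V; balancing electrons gives n = 6.
ΔG° = −nFE°cell = −(6)(96485)(+1.29) J/mol = −747 kJ/mol.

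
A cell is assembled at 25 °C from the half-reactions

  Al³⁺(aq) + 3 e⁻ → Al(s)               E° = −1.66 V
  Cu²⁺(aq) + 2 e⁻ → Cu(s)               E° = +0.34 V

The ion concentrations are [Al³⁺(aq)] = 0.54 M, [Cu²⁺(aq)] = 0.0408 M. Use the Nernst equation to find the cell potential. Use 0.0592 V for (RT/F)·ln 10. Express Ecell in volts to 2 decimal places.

+1.96 V

Since E°(Cu²⁺/Cu) > E°(Al³⁺/Al), Cu²⁺/Cu serves as the cathode.
The standard potential is +0.34 − (−1.66) = +2.00 V and the balanced reaction transfers n = 6 electrons.
Balancing gives 3 Cu²⁺(aq) + 2 Al(s) → 3 Cu(s) + 2 Al³⁺(aq); hence Q = [Al³⁺(aq)]^2 / [Cu²⁺(aq)]^3 = 4.29×10^3 (log Q = 3.633).
E = E° − (0.0592/n)·log Q = +2.00 − (0.0592/6)(3.633) = +1.96 V.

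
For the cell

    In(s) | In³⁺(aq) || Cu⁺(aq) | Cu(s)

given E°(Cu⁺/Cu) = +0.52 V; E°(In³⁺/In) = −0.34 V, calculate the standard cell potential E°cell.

+0.86 V

By convention the left-hand electrode in cell notation is the anode (oxidation) and the right-hand electrode is the cathode (reduction).
E°cell = E°(right) − E°(left) = +0.52 − (−0.34) = +0.86 V.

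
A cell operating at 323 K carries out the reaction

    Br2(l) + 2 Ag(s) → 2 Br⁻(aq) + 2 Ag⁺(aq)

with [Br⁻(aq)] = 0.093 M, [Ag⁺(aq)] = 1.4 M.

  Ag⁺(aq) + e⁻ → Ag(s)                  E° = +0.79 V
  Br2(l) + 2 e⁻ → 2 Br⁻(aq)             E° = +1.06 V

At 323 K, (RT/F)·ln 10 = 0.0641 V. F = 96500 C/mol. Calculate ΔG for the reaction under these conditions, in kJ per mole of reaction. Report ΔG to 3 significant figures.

The standard cell potential is +1.06 − (+0.79) = +0.27 V, with n = 2 electrons in the balanced equation.
Here Q = [Br⁻(aq)]^2·[Ag⁺(aq)]^2 = 0.017 (log Q = −1.771), giving E = +0.27 − (0.0641/2)·(−1.771) = +0.3268 V.
Then ΔG = −nFE = −2 × 96500 × +0.3268 J/mol = −63.1 kJ/mol.

−63.1 kJ/mol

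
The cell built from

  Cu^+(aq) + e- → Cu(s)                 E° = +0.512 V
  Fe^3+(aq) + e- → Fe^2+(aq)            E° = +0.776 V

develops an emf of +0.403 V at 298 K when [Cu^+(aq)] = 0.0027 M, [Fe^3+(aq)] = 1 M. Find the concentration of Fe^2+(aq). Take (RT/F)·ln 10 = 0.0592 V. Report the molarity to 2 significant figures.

1.7 M

With Fe³⁺/Fe²⁺ at the cathode and Cu⁺/Cu at the anode, E°cell = +0.776 − (+0.512) = +0.264 V (n = 1).
From the Nernst equation, log Q = n(E° − E)/0.0592 = 1·(+0.264 − (+0.403))/0.0592 = −2.348.
The balanced reaction is Fe^3+(aq) + Cu(s) → Fe^2+(aq) + Cu^+(aq), so Q = ([Fe^2+(aq)]·[Cu^+(aq)]) / [Fe^3+(aq)].
Solving for the unknown gives log [Fe^2+(aq)] = 0.221, so [Fe^2+(aq)] ≈ 1.7 M.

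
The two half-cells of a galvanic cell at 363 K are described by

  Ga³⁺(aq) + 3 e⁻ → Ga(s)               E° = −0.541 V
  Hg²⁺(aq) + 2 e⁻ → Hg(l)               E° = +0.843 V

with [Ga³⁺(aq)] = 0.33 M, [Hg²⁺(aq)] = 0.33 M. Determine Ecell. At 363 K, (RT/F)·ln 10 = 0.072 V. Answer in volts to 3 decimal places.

+1.378 V

Since E°(Hg²⁺/Hg) > E°(Ga³⁺/Ga), Hg²⁺/Hg serves as the cathode.
E°cell = +0.843 − (−0.541) = +1.384 V, with n = 6 electrons transferred.
Balancing gives 3 Hg²⁺(aq) + 2 Ga(s) → 3 Hg(l) + 2 Ga³⁺(aq); hence Q = [Ga³⁺(aq)]^2 / [Hg²⁺(aq)]^3 = 3.03 (log Q = 0.481).
E = E° − (0.072/n)·log Q = +1.384 − (0.072/6)(0.481) = +1.378 V.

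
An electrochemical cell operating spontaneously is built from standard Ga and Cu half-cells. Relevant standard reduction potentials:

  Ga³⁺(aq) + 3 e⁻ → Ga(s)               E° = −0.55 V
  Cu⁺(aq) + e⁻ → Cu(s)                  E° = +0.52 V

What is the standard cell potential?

+1.07 V

The Cu⁺/Cu couple has the higher E°, so Cu ion is reduced (cathode) and Ga is oxidized (anode).
E°cell = E°(cathode) − E°(anode) = +0.52 − (−0.55) = +1.07 V.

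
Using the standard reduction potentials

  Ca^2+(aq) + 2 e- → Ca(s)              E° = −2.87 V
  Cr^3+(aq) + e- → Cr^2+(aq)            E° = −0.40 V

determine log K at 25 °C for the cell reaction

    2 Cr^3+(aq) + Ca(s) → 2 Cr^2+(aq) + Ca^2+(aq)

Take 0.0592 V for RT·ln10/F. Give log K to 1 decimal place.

The Cr³⁺/Cr²⁺ couple is reduced (cathode); E°cell = −0.40 − (−2.87) = +2.47 V with n = 2.
At equilibrium E = 0, so log K = nE°cell / 0.0592 = (2)(+2.47) / 0.0592 = 83.4.

log K = 83.4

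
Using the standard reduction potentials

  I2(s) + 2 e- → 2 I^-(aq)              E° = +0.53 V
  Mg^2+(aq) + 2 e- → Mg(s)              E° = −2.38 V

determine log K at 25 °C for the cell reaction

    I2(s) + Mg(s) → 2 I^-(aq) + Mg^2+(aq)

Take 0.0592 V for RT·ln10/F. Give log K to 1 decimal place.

log K = 98.3

The I₂/I⁻ couple is reduced (cathode); E°cell = +0.53 − (−2.38) = +2.91 V with n = 2.
At equilibrium E = 0, so log K = nE°cell / 0.0592 = (2)(+2.91) / 0.0592 = 98.3.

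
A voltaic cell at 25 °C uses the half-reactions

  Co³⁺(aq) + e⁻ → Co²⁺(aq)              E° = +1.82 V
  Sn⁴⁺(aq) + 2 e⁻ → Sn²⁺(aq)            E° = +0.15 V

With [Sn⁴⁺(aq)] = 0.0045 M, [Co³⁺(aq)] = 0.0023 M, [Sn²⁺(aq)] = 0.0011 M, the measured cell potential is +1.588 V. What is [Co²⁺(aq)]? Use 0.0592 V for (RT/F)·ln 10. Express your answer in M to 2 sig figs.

With Co³⁺/Co²⁺ at the cathode and Sn⁴⁺/Sn²⁺ at the anode, E°cell = +1.82 − (+0.15) = +1.67 V (n = 2).
Since E = E° − (0.0592/n)·log Q, log Q = n(E° − E)/0.0592 = 2.770.
Balancing electrons gives 2 Co³⁺(aq) + Sn²⁺(aq) → 2 Co²⁺(aq) + Sn⁴⁺(aq); thus Q = ([Co²⁺(aq)]^2·[Sn⁴⁺(aq)]) / ([Co³⁺(aq)]^2·[Sn²⁺(aq)]).
Isolating [Co²⁺(aq)] in Q = 10^{2.770} yields log [Co²⁺(aq)] = −1.559, i.e. 0.028 M.

0.028 M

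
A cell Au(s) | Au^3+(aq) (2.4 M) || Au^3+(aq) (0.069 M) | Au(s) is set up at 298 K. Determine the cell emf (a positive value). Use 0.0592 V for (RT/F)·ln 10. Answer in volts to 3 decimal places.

For a concentration cell E°cell = 0, since both electrodes use the same couple.
The compartment with the higher Au^3+(aq) concentration (2.4 M) acts as the cathode; ions are reduced there and produced at the dilute (0.069 M) anode.
With n = 3, Ecell = −(0.0592/3)·log([dilute]/[conc]) = −(0.0592/3)·log(0.069/2.4) = +0.030 V.

0.030 V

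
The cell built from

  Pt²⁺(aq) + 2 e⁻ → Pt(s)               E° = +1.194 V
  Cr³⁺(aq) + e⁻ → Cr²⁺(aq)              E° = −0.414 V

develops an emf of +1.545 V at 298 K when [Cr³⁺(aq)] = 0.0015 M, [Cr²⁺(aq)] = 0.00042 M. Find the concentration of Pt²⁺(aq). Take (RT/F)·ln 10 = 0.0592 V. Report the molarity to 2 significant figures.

0.095 M

With Pt²⁺/Pt at the cathode and Cr³⁺/Cr²⁺ at the anode, E°cell = +1.194 − (−0.414) = +1.608 V (n = 2).
Since E = E° − (0.0592/n)·log Q, log Q = n(E° − E)/0.0592 = 2.128.
The balanced reaction is Pt²⁺(aq) + 2 Cr²⁺(aq) → Pt(s) + 2 Cr³⁺(aq), so Q = [Cr³⁺(aq)]^2 / ([Pt²⁺(aq)]·[Cr²⁺(aq)]^2).
Isolating [Pt²⁺(aq)] in Q = 10^{2.128} yields log [Pt²⁺(aq)] = −1.022, i.e. 0.095 M.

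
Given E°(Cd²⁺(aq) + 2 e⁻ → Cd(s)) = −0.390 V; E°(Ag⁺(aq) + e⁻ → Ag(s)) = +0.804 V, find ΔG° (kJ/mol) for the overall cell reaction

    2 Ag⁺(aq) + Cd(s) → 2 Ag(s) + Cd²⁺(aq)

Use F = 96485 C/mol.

−230 kJ/mol

In the reaction as written Ag⁺(aq) is reduced, so the Ag⁺/Ag couple is the cathode and Cd²⁺/Cd is the anode.
E°cell = +0.804 − (−0.390) = +1.194 V; balancing electrons gives n = 2.
ΔG° = −nFE°cell = −(2)(96485)(+1.194) J/mol = −230 kJ/mol.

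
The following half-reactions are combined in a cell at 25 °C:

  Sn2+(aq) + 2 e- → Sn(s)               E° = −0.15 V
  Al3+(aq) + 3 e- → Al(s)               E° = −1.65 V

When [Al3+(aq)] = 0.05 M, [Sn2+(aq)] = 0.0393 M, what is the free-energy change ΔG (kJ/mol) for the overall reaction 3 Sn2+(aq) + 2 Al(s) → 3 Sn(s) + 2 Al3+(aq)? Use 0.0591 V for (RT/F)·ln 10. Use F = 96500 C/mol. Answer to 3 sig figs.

−859 kJ/mol

The standard cell potential is −0.15 − (−1.65) = +1.50 V, with n = 6 electrons in the balanced equation.
Here Q = [Al3+(aq)]^2 / [Sn2+(aq)]^3 = 41.2 (log Q = 1.615), giving E = +1.50 − (0.0591/6)·(1.615) = +1.4841 V.
Finally ΔG = −nFE = −(6)(96500 C/mol)(+1.4841 V) = −859 kJ/mol.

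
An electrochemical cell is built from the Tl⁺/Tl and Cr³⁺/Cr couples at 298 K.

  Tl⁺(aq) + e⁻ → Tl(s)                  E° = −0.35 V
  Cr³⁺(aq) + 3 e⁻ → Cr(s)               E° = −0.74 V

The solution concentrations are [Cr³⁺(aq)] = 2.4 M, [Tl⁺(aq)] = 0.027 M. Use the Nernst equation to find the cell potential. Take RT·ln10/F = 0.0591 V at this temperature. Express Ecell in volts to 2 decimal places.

+0.29 V

Since E°(Tl⁺/Tl) > E°(Cr³⁺/Cr), Tl⁺/Tl serves as the cathode.
E°cell = E°cat − E°an = −0.35 − (−0.74) = +0.39 V; n = 3.
For the overall reaction 3 Tl⁺(aq) + Cr(s) → 3 Tl(s) + Cr³⁺(aq), Q = [Cr³⁺(aq)] / [Tl⁺(aq)]^3 = 1.22×10^5, giving log Q = 5.086.
By the Nernst equation, E = +0.39 − (0.0591/3)·(5.086) = +0.29 V.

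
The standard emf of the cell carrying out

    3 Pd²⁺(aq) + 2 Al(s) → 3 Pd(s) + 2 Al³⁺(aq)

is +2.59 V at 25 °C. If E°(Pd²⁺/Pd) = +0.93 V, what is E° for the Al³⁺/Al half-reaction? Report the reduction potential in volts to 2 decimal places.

In the reaction as written the Pd²⁺/Pd couple is reduced (cathode) and Al³⁺/Al is oxidized (anode), so E°cell = E°(Pd²⁺/Pd) − E°(Al³⁺/Al).
E°(Al³⁺/Al) = E°(cathode) − E°cell = +0.93 − (+2.59) = −1.66 V.

−1.66 V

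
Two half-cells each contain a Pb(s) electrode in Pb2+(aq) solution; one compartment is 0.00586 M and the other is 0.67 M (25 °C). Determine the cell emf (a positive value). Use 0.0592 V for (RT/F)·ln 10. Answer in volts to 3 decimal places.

0.061 V

For a concentration cell E°cell = 0, since both electrodes use the same couple.
The compartment with the higher Pb2+(aq) concentration (0.67 M) acts as the cathode; ions are reduced there and produced at the dilute (0.00586 M) anode.
With n = 2, Ecell = −(0.0592/2)·log([dilute]/[conc]) = −(0.0592/2)·log(0.00586/0.67) = +0.061 V.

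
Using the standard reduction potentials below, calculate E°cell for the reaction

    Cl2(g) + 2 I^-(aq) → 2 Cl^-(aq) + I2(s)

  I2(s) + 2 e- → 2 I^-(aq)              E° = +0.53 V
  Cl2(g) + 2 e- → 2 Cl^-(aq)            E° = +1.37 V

+0.84 V

In the reaction as written, Cl2(g) is reduced (cathode) and I2(s) is produced by oxidation at the anode.
E°cell = E°(cathode) − E°(anode) = +1.37 − (+0.53) = +0.84 V.
The positive value indicates the reaction is spontaneous as written.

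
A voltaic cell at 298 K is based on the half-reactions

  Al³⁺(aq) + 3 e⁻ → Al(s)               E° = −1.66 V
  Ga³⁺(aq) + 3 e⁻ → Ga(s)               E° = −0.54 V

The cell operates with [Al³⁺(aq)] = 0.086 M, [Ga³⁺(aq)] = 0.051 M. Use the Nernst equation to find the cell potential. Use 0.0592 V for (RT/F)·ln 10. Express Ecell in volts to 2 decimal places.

+1.12 V

Since E°(Ga³⁺/Ga) > E°(Al³⁺/Al), Ga³⁺/Ga serves as the cathode.
E°cell = E°cat − E°an = −0.54 − (−1.66) = +1.12 V; n = 3.
Balancing gives Ga³⁺(aq) + Al(s) → Ga(s) + Al³⁺(aq); hence Q = [Al³⁺(aq)] / [Ga³⁺(aq)] = 1.69 (log Q = 0.227).
By the Nernst equation, E = +1.12 − (0.0592/3)·(0.227) = +1.12 V.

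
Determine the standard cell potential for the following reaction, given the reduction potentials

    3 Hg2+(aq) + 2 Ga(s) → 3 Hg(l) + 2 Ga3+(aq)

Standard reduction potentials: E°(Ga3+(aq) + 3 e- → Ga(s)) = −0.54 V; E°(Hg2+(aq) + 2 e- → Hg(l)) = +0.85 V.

In the reaction as written, Hg2+(aq) is reduced (cathode) and Ga3+(aq) is produced by oxidation at the anode.
E°cell = E°(cathode) − E°(anode) = +0.85 − (−0.54) = +1.39 V.

+1.39 V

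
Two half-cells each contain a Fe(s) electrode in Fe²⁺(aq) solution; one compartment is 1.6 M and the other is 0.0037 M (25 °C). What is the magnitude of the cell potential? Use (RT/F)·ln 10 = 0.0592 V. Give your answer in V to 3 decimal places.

For a concentration cell E°cell = 0, since both electrodes use the same couple.
The compartment with the higher Fe²⁺(aq) concentration (1.6 M) acts as the cathode; ions are reduced there and produced at the dilute (0.0037 M) anode.
With n = 2, Ecell = −(0.0592/2)·log([dilute]/[conc]) = −(0.0592/2)·log(0.0037/1.6) = +0.078 V.

0.078 V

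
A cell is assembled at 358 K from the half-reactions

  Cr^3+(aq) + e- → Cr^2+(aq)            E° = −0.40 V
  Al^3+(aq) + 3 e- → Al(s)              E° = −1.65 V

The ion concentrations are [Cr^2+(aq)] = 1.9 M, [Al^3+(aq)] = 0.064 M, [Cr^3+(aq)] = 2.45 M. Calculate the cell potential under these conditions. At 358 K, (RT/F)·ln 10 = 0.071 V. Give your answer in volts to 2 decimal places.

+1.29 V

Cr³⁺/Cr²⁺ is reduced (cathode, E° = −0.40 V) and Al³⁺/Al is oxidized (anode).
The standard potential is −0.40 − (−1.65) = +1.25 V and the balanced reaction transfers n = 3 electrons.
For the overall reaction 3 Cr^3+(aq) + Al(s) → 3 Cr^2+(aq) + Al^3+(aq), Q = ([Cr^2+(aq)]^3·[Al^3+(aq)]) / [Cr^3+(aq)]^3 = 0.0298, giving log Q = −1.525.
By the Nernst equation, E = +1.25 − (0.071/3)·(−1.525) = +1.29 V.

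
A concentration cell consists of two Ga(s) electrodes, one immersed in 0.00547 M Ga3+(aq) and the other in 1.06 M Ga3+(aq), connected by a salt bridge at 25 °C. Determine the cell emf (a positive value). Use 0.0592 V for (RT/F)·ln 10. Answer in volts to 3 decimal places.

For a concentration cell E°cell = 0, since both electrodes use the same couple.
The compartment with the higher Ga3+(aq) concentration (1.06 M) acts as the cathode; ions are reduced there and produced at the dilute (0.00547 M) anode.
With n = 3, Ecell = −(0.0592/3)·log([dilute]/[conc]) = −(0.0592/3)·log(0.00547/1.06) = +0.045 V.

0.045 V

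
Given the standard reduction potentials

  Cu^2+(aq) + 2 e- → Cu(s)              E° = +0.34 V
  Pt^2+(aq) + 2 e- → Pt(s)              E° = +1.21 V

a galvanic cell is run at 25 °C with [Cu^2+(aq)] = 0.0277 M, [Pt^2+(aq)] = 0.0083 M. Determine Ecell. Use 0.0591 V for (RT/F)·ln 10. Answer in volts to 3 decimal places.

+0.855 V

Pt²⁺/Pt is reduced (cathode, E° = +1.21 V) and Cu²⁺/Cu is oxidized (anode).
E°cell = E°cat − E°an = +1.21 − (+0.34) = +0.87 V; n = 2.
For the overall reaction Pt^2+(aq) + Cu(s) → Pt(s) + Cu^2+(aq), Q = [Cu^2+(aq)] / [Pt^2+(aq)] = 3.34, giving log Q = 0.523.
By the Nernst equation, E = +0.87 − (0.0591/2)·(0.523) = +0.855 V.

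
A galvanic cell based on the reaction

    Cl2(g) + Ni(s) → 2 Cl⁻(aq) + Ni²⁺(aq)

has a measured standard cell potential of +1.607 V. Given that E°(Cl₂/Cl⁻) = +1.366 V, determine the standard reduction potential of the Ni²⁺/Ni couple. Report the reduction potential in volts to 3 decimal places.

−0.241 V

In the reaction as written the Cl₂/Cl⁻ couple is reduced (cathode) and Ni²⁺/Ni is oxidized (anode), so E°cell = E°(Cl₂/Cl⁻) − E°(Ni²⁺/Ni).
E°(Ni²⁺/Ni) = E°(cathode) − E°cell = +1.366 − (+1.607) = −0.241 V.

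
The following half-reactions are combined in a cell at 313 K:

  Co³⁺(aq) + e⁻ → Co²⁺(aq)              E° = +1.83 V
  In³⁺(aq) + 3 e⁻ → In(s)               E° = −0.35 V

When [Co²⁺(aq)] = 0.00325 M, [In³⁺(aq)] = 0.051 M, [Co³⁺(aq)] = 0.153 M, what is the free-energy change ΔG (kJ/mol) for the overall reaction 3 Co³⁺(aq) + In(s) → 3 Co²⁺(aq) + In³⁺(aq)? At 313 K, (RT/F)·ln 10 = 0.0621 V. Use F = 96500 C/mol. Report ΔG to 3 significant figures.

−669 kJ/mol

With Co³⁺/Co²⁺ reduced at the cathode, E°cell = +1.83 − (−0.35) = +2.18 V and n = 3.
Q = ([Co²⁺(aq)]^3·[In³⁺(aq)]) / [Co³⁺(aq)]^3 = 4.89×10^−7, so log Q = −6.311 and E = +2.18 − (0.0621/3)(−6.311) = +2.3106 V.
Then ΔG = −nFE = −3 × 96500 × +2.3106 J/mol = −669 kJ/mol.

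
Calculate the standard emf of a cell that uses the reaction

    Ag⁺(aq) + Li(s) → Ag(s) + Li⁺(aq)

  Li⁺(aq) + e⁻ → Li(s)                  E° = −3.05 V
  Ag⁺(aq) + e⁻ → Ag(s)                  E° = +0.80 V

+3.85 V

In the reaction as written, Ag⁺(aq) is reduced (cathode) and Li⁺(aq) is produced by oxidation at the anode.
E°cell = E°(cathode) − E°(anode) = +0.80 − (−3.05) = +3.85 V.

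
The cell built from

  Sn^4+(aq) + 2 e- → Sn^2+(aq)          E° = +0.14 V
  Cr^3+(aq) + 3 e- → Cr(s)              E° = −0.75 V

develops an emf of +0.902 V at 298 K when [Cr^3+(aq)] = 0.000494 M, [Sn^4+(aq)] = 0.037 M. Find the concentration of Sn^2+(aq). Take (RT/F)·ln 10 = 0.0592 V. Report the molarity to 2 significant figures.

2.3 M

Sn⁴⁺/Sn²⁺ is the cathode (higher E°); E°cell = +0.14 − (−0.75) = +0.89 V with n = 6.
Rearranging E = E° − (0.0592/n)·log Q gives log Q = 6(+0.89 − (+0.902))/0.0592 = −1.216.
Balancing electrons gives 3 Sn^4+(aq) + 2 Cr(s) → 3 Sn^2+(aq) + 2 Cr^3+(aq); thus Q = ([Sn^2+(aq)]^3·[Cr^3+(aq)]^2) / [Sn^4+(aq)]^3.
Substituting the known concentrations and solving, log [Sn^2+(aq)] = 0.367 and [Sn^2+(aq)] = 2.3 M.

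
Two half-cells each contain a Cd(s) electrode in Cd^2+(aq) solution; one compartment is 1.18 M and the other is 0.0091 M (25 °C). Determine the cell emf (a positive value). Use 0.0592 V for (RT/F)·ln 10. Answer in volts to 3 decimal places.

0.063 V

For a concentration cell E°cell = 0, since both electrodes use the same couple.
The compartment with the higher Cd^2+(aq) concentration (1.18 M) acts as the cathode; ions are reduced there and produced at the dilute (0.0091 M) anode.
With n = 2, Ecell = −(0.0592/2)·log([dilute]/[conc]) = −(0.0592/2)·log(0.0091/1.18) = +0.063 V.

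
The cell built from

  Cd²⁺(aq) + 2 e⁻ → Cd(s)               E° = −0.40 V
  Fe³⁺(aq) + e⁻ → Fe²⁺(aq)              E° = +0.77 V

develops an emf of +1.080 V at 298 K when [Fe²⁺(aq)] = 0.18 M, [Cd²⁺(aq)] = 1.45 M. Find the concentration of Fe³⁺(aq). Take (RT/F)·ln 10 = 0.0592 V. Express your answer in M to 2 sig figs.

0.0065 M

With Fe³⁺/Fe²⁺ at the cathode and Cd²⁺/Cd at the anode, E°cell = +0.77 − (−0.40) = +1.17 V (n = 2).
Rearranging E = E° − (0.0592/n)·log Q gives log Q = 2(+1.17 − (+1.080))/0.0592 = 3.041.
For 2 Fe³⁺(aq) + Cd(s) → 2 Fe²⁺(aq) + Cd²⁺(aq), the reaction quotient is Q = ([Fe²⁺(aq)]^2·[Cd²⁺(aq)]) / [Fe³⁺(aq)]^2.
Isolating [Fe³⁺(aq)] in Q = 10^{3.041} yields log [Fe³⁺(aq)] = −2.185, i.e. 0.0065 M.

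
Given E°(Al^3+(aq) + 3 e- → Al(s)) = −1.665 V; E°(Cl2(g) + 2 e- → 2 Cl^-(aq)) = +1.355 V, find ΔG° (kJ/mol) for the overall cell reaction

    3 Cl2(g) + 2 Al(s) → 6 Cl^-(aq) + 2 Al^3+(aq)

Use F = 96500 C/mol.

−1749 kJ/mol

In the reaction as written Cl2(g) is reduced, so the Cl₂/Cl⁻ couple is the cathode and Al³⁺/Al is the anode.
E°cell = +1.355 − (−1.665) = +3.020 V; balancing electrons gives n = 6.
ΔG° = −nFE°cell = −(6)(96500)(+3.020) J/mol = −1749 kJ/mol.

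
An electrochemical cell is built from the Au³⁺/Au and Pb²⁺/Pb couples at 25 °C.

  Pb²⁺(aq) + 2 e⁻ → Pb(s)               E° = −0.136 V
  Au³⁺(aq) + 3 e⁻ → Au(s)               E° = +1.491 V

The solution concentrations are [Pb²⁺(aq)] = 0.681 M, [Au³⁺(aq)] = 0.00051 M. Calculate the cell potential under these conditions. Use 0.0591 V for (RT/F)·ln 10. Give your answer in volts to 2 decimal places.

+1.57 V

Au³⁺/Au is reduced (cathode, E° = +1.491 V) and Pb²⁺/Pb is oxidized (anode).
E°cell = +1.491 − (−0.136) = +1.627 V, with n = 6 electrons transferred.
The balanced reaction is 2 Au³⁺(aq) + 3 Pb(s) → 2 Au(s) + 3 Pb²⁺(aq), so Q = [Pb²⁺(aq)]^3 / [Au³⁺(aq)]^2 = 1.21×10^6 and log Q = 6.084.
By the Nernst equation, E = +1.627 − (0.0591/6)·(6.084) = +1.57 V.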